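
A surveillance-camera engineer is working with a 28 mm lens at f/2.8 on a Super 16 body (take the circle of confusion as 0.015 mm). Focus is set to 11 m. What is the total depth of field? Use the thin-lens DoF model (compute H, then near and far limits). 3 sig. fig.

19.8 m

Hyperfocal distance H = f²/(N·c) + f = 28²/(2.8 × 0.015) + 28 = 784/0.042 + 28 ≈ 18694.7 mm ≈ 18.69 m.
Near limit Dn = s·(H − f)/(H + s − 2f) = 11000 × (18694.7 − 28) / (18694.7 + 11000 − 2 × 28) = 11000 × 18666.7 / 29638.7 ≈ 6928 mm.
Far limit Df = s·(H − f)/(H − s) = 11000 × (18694.7 − 28) / (18694.7 − 11000) = 11000 × 18666.7 / 7694.7 ≈ 26685 mm.
Depth of field = Df − Dn = 26685 − 6928 ≈ 19757 mm ≈ 19.8 m.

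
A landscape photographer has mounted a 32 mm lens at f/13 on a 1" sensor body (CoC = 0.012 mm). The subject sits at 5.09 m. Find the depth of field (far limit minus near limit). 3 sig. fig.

Hyperfocal distance H = f²/(N·c) + f = 32²/(13 × 0.012) + 32 = 1024/0.156 + 32 ≈ 6596.1 mm ≈ 6.596 m.
Near limit Dn = s·(H − f)/(H + s − 2f) = 5090 × (6596.1 − 32) / (6596.1 + 5090 − 2 × 32) = 5090 × 6564.1 / 11622.1 ≈ 2875 mm.
Far limit Df = s·(H − f)/(H − s) = 5090 × (6596.1 − 32) / (6596.1 − 5090) = 5090 × 6564.1 / 1506.1 ≈ 22184 mm.
Depth of field = Df − Dn = 22184 − 2875 ≈ 19309 mm ≈ 19.3 m.

19.3 m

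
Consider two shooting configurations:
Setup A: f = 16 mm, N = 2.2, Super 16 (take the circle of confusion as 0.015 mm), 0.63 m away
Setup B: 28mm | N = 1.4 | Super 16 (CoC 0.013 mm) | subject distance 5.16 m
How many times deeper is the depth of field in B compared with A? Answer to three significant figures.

Setup A: H = 16²/(2.2×0.015) + 16 ≈ 7773.6 mm; DoF = Df − Dn = 684.15 − 583.79 ≈ 100.36 mm.
Setup B: H = 28²/(1.4×0.013) + 28 ≈ 43104.9 mm; DoF = Df − Dn = 5857.9 − 4610.7 ≈ 1247.2 mm.
Ratio = 1247.2 / 100.36 ≈ 12.4.

12.4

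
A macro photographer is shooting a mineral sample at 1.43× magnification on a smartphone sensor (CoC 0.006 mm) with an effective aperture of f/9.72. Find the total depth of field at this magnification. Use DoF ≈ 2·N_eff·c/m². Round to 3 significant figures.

At magnification m, DoF ≈ 2·N_eff·c/m² = 2 × 9.72 × 0.006 / 1.43² = 0.1166 / 2.045 ≈ 0.057 mm.

0.0570 mm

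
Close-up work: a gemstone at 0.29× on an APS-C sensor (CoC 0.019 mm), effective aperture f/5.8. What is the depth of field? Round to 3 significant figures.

At magnification m, DoF ≈ 2·N_eff·c/m² = 2 × 5.8 × 0.019 / 0.29² = 0.2204 / 0.0841 ≈ 2.62 mm.

2.62 mm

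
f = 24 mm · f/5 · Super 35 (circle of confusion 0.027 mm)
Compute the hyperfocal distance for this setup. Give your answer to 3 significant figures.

4.29 m

Hyperfocal distance H = f²/(N·c) + f = 24²/(5 × 0.027) + 24 = 576/0.135 + 24 ≈ 4290.7 mm ≈ 4.29 m.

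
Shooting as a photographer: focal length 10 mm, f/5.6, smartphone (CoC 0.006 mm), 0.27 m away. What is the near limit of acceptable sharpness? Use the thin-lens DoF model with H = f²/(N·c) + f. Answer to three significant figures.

248 mm

Hyperfocal distance H = f²/(N·c) + f = 10²/(5.6 × 0.006) + 10 = 100/0.0336 + 10 ≈ 2986.2 mm ≈ 2.986 m.
Near limit Dn = s·(H − f)/(H + s − 2f) = 270 × (2986.2 − 10) / (2986.2 + 270 − 2 × 10) = 270 × 2976.2 / 3236.2 ≈ 248.31 mm.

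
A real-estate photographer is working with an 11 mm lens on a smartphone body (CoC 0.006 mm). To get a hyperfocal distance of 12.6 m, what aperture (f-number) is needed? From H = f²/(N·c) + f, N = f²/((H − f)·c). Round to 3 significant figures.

Rearrange H = f²/(N·c) + f for N: N = f² / ((H − f)·c).
N = 11² / ((12600 − 11) × 0.006) = 121 / 75.53 ≈ 1.60.

f/1.60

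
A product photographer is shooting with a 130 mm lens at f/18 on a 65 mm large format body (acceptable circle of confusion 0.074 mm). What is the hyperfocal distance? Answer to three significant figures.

12.8 m

Hyperfocal distance H = f²/(N·c) + f = 130²/(18 × 0.074) + 130 = 16900/1.332 + 130 ≈ 12817.7 mm ≈ 12.8 m.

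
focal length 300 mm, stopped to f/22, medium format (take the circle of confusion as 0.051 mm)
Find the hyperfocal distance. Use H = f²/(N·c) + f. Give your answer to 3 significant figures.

Hyperfocal distance H = f²/(N·c) + f = 300²/(22 × 0.051) + 300 = 90000/1.122 + 300 ≈ 80513.9 mm ≈ 80.5 m.

80.5 m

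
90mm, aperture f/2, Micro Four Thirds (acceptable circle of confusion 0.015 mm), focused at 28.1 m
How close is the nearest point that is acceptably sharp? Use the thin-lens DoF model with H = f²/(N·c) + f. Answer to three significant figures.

Hyperfocal distance H = f²/(N·c) + f = 90²/(2 × 0.015) + 90 = 8100/0.03 + 90 ≈ 270090.0 mm ≈ 270.1 m.
Near limit Dn = s·(H − f)/(H + s − 2f) = 28100 × (270090.0 − 90) / (270090.0 + 28100 − 2 × 90) = 28100 × 270000.0 / 298010.0 ≈ 25459 mm ≈ 25.5 m.

25.5 m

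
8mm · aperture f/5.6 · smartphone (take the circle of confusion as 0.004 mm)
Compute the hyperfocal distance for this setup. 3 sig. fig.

2.87 m

Hyperfocal distance H = f²/(N·c) + f = 8²/(5.6 × 0.004) + 8 = 64/0.0224 + 8 ≈ 2865.1 mm ≈ 2.87 m.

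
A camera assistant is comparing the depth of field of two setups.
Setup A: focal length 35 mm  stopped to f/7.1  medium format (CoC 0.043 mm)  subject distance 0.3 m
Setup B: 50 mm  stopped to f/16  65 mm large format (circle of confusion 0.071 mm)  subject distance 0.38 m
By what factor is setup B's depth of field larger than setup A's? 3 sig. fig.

2.93

Setup A: H = 35²/(7.1×0.043) + 35 ≈ 4047.4 mm; DoF = Df − Dn = 321.214 − 281.414 ≈ 39.800 mm.
Setup B: H = 50²/(16×0.071) + 50 ≈ 2250.7 mm; DoF = Df − Dn = 447.03 − 330.45 ≈ 116.58 mm.
Ratio = 116.58 / 39.800 ≈ 2.93.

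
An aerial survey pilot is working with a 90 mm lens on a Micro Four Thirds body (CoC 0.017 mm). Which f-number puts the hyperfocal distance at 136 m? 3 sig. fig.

f/3.51

Rearrange H = f²/(N·c) + f for N: N = f² / ((H − f)·c).
N = 90² / ((136000 − 90) × 0.017) = 8100 / 2310 ≈ 3.51.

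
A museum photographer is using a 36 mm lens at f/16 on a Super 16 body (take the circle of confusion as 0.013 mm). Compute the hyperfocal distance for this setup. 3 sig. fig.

6.27 m

Hyperfocal distance H = f²/(N·c) + f = 36²/(16 × 0.013) + 36 = 1296/0.208 + 36 ≈ 6266.8 mm ≈ 6.27 m.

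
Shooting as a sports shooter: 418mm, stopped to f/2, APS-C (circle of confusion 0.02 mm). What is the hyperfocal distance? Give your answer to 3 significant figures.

4370 m

Hyperfocal distance H = f²/(N·c) + f = 418²/(2 × 0.02) + 418 = 174724/0.04 + 418 ≈ 4368518.0 mm ≈ 4370 m.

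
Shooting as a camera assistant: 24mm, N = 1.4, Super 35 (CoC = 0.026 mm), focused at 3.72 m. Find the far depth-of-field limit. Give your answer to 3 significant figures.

Hyperfocal distance H = f²/(N·c) + f = 24²/(1.4 × 0.026) + 24 = 576/0.0364 + 24 ≈ 15848.2 mm ≈ 15.85 m.
Far limit Df = s·(H − f)/(H − s) = 3720 × (15848.2 − 24) / (15848.2 − 3720) = 3720 × 15824.2 / 12128.2 ≈ 4853.7 mm ≈ 4.85 m.

4.85 m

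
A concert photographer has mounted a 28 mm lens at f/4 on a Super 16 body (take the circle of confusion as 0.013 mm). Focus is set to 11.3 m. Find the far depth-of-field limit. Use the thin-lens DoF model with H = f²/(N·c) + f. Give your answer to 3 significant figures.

44.8 m

Hyperfocal distance H = f²/(N·c) + f = 28²/(4 × 0.013) + 28 = 784/0.052 + 28 ≈ 15104.9 mm ≈ 15.10 m.
Far limit Df = s·(H − f)/(H − s) = 11300 × (15104.9 − 28) / (15104.9 − 11300) = 11300 × 15076.9 / 3804.9 ≈ 44776 mm ≈ 44.8 m.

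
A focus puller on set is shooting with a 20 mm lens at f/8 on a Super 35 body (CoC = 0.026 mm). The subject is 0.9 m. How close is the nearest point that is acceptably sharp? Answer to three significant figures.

0.617 m

Hyperfocal distance H = f²/(N·c) + f = 20²/(8 × 0.026) + 20 = 400/0.208 + 20 ≈ 1943.1 mm ≈ 1.943 m.
Near limit Dn = s·(H − f)/(H + s − 2f) = 900 × (1943.1 − 20) / (1943.1 + 900 − 2 × 20) = 900 × 1923.1 / 2803.1 ≈ 617.45 mm ≈ 0.617 m.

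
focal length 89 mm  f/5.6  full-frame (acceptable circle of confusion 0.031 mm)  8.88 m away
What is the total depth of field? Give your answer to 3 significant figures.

Hyperfocal distance H = f²/(N·c) + f = 89²/(5.6 × 0.031) + 89 = 7921/0.1736 + 89 ≈ 45716.9 mm ≈ 45.72 m.
Near limit Dn = s·(H − f)/(H + s − 2f) = 8880 × (45716.9 − 89) / (45716.9 + 8880 − 2 × 89) = 8880 × 45627.9 / 54418.9 ≈ 7445.5 mm.
Far limit Df = s·(H − f)/(H − s) = 8880 × (45716.9 − 89) / (45716.9 − 8880) = 8880 × 45627.9 / 36836.9 ≈ 10999.2 mm.
Depth of field = Df − Dn = 10999.2 − 7445.5 ≈ 3553.7 mm ≈ 3.55 m.

3.55 m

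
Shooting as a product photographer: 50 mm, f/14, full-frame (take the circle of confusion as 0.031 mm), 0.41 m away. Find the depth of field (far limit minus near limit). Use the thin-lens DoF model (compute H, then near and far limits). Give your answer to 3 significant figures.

51.4 mm

Hyperfocal distance H = f²/(N·c) + f = 50²/(14 × 0.031) + 50 = 2500/0.434 + 50 ≈ 5810.4 mm ≈ 5.810 m.
Near limit Dn = s·(H − f)/(H + s − 2f) = 410 × (5810.4 − 50) / (5810.4 + 410 − 2 × 50) = 410 × 5760.4 / 6120.4 ≈ 385.884 mm.
Far limit Df = s·(H − f)/(H − s) = 410 × (5810.4 − 50) / (5810.4 − 410) = 410 × 5760.4 / 5400.4 ≈ 437.331 mm.
Depth of field = Df − Dn = 437.331 − 385.884 ≈ 51.447 mm.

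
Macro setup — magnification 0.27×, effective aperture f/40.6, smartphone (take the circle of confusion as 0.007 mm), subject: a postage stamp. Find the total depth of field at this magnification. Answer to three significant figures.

7.80 mm

At magnification m, DoF ≈ 2·N_eff·c/m² = 2 × 40.6 × 0.007 / 0.27² = 0.5684 / 0.0729 ≈ 7.8 mm.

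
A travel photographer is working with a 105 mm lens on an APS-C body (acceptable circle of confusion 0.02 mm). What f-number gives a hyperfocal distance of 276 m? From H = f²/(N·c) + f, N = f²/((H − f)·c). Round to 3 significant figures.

Rearrange H = f²/(N·c) + f for N: N = f² / ((H − f)·c).
N = 105² / ((276000 − 105) × 0.02) = 11025 / 5518 ≈ 2.00.

f/2.00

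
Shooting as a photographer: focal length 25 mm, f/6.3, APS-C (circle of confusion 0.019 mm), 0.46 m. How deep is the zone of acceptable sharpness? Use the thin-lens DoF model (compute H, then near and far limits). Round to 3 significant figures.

77.2 mm

Hyperfocal distance H = f²/(N·c) + f = 25²/(6.3 × 0.019) + 25 = 625/0.1197 + 25 ≈ 5246.4 mm ≈ 5.246 m.
Near limit Dn = s·(H − f)/(H + s − 2f) = 460 × (5246.4 − 25) / (5246.4 + 460 − 2 × 25) = 460 × 5221.4 / 5656.4 ≈ 424.624 mm.
Far limit Df = s·(H − f)/(H − s) = 460 × (5246.4 − 25) / (5246.4 − 460) = 460 × 5221.4 / 4786.4 ≈ 501.806 mm.
Depth of field = Df − Dn = 501.806 − 424.624 ≈ 77.182 mm.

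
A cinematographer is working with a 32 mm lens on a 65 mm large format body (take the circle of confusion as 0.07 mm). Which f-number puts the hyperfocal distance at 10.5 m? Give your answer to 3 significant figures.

Rearrange H = f²/(N·c) + f for N: N = f² / ((H − f)·c).
N = 32² / ((10500 − 32) × 0.07) = 1024 / 732.8 ≈ 1.40.

f/1.40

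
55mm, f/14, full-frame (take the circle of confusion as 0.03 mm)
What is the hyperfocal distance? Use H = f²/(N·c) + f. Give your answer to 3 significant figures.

Hyperfocal distance H = f²/(N·c) + f = 55²/(14 × 0.03) + 55 = 3025/0.42 + 55 ≈ 7257.4 mm ≈ 7.26 m.

7.26 m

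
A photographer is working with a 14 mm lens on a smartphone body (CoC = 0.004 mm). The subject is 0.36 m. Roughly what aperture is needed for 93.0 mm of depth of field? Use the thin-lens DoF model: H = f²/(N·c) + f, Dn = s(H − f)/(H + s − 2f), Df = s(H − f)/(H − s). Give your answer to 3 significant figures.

f/18

Write h = H − f = f²/(N·c). The thin-lens limits are Dn = s·h/(h + (s−f)) and Df = s·h/(h − (s−f)), so DoF = Df − Dn = 2·s·(s−f)·h / (h² − (s−f)²).
That is a quadratic in h: DoF·h² − 2·s·(s−f)·h − DoF·(s−f)² = 0 ⇒ h = (s−f)·(s + √(s² + DoF²)) / DoF = 346 × (360 + √(360² + 93²)) / 93 = 346 × (360 + 371.819) / 93 ≈ 2722.7 mm.
Then N = f²/(c·h) = 14² / (0.004 × 2722.7) = 196 / 10.891 ≈ 18.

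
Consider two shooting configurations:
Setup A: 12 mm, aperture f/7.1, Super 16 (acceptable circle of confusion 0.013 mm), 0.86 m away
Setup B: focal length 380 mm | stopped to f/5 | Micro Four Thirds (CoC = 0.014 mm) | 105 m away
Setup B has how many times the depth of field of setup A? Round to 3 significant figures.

8.05

Setup A: H = 12²/(7.1×0.013) + 12 ≈ 1572.1 mm; DoF = Df − Dn = 1884.1 − 557.2 ≈ 1326.9 mm.
Setup B: H = 380²/(5×0.014) + 380 ≈ 2063237.1 mm; DoF = Df − Dn = 110610 − 99932 ≈ 10678 mm.
Ratio = 10678 / 1326.9 ≈ 8.05.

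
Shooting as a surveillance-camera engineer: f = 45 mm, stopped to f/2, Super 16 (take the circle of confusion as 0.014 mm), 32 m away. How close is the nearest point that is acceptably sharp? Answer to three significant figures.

Hyperfocal distance H = f²/(N·c) + f = 45²/(2 × 0.014) + 45 = 2025/0.028 + 45 ≈ 72366.4 mm ≈ 72.37 m.
Near limit Dn = s·(H − f)/(H + s − 2f) = 32000 × (72366.4 − 45) / (72366.4 + 32000 − 2 × 45) = 32000 × 72321.4 / 104276.4 ≈ 22194 mm ≈ 22.2 m.

22.2 m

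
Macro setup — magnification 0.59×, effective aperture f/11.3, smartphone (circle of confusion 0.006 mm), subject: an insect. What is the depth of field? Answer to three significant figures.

0.390 mm

At magnification m, DoF ≈ 2·N_eff·c/m² = 2 × 11.3 × 0.006 / 0.59² = 0.1356 / 0.3481 ≈ 0.39 mm.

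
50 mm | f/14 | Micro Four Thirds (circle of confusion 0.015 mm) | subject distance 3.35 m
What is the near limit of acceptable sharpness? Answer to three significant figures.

2.62 m

Hyperfocal distance H = f²/(N·c) + f = 50²/(14 × 0.015) + 50 = 2500/0.21 + 50 ≈ 11954.8 mm ≈ 11.95 m.
Near limit Dn = s·(H − f)/(H + s − 2f) = 3350 × (11954.8 − 50) / (11954.8 + 3350 − 2 × 50) = 3350 × 11904.8 / 15204.8 ≈ 2622.9 mm ≈ 2.62 m.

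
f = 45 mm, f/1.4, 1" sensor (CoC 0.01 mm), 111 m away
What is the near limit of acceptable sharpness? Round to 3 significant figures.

62.8 m

Hyperfocal distance H = f²/(N·c) + f = 45²/(1.4 × 0.01) + 45 = 2025/0.014 + 45 ≈ 144687.9 mm ≈ 144.7 m.
Near limit Dn = s·(H − f)/(H + s − 2f) = 111000 × (144687.9 − 45) / (144687.9 + 111000 − 2 × 45) = 111000 × 144642.9 / 255597.9 ≈ 62815 mm ≈ 62.8 m.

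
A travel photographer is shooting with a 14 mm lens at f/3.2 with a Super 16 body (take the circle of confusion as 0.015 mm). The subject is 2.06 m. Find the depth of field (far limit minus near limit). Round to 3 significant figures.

Hyperfocal distance H = f²/(N·c) + f = 14²/(3.2 × 0.015) + 14 = 196/0.048 + 14 ≈ 4097.3 mm ≈ 4.097 m.
Near limit Dn = s·(H − f)/(H + s − 2f) = 2060 × (4097.3 − 14) / (4097.3 + 2060 − 2 × 14) = 2060 × 4083.3 / 6129.3 ≈ 1372.4 mm.
Far limit Df = s·(H − f)/(H − s) = 2060 × (4097.3 − 14) / (4097.3 − 2060) = 2060 × 4083.3 / 2037.3 ≈ 4128.8 mm.
Depth of field = Df − Dn = 4128.8 − 1372.4 ≈ 2756.4 mm ≈ 2.76 m.

2.76 m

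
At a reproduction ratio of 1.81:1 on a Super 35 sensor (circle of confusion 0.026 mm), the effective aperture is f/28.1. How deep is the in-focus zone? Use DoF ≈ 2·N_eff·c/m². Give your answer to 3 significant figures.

At magnification m, DoF ≈ 2·N_eff·c/m² = 2 × 28.1 × 0.026 / 1.81² = 1.461 / 3.276 ≈ 0.446 mm.

0.446 mm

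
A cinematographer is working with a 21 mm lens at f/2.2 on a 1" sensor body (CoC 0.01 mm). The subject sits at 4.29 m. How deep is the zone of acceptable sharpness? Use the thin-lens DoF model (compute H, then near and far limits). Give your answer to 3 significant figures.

1.91 m

Hyperfocal distance H = f²/(N·c) + f = 21²/(2.2 × 0.01) + 21 = 441/0.022 + 21 ≈ 20066.5 mm ≈ 20.07 m.
Near limit Dn = s·(H − f)/(H + s − 2f) = 4290 × (20066.5 − 21) / (20066.5 + 4290 − 2 × 21) = 4290 × 20045.5 / 24314.5 ≈ 3536.8 mm.
Far limit Df = s·(H − f)/(H − s) = 4290 × (20066.5 − 21) / (20066.5 − 4290) = 4290 × 20045.5 / 15776.5 ≈ 5450.8 mm.
Depth of field = Df − Dn = 5450.8 − 3536.8 ≈ 1914.0 mm ≈ 1.91 m.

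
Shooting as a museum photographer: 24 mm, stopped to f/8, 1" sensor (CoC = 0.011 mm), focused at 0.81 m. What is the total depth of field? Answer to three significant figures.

Hyperfocal distance H = f²/(N·c) + f = 24²/(8 × 0.011) + 24 = 576/0.088 + 24 ≈ 6569.5 mm ≈ 6.569 m.
Near limit Dn = s·(H − f)/(H + s − 2f) = 810 × (6569.5 − 24) / (6569.5 + 810 − 2 × 24) = 810 × 6545.5 / 7331.5 ≈ 723.16 mm.
Far limit Df = s·(H − f)/(H − s) = 810 × (6569.5 − 24) / (6569.5 − 810) = 810 × 6545.5 / 5759.5 ≈ 920.54 mm.
Depth of field = Df − Dn = 920.54 − 723.16 ≈ 197.38 mm.

197 mm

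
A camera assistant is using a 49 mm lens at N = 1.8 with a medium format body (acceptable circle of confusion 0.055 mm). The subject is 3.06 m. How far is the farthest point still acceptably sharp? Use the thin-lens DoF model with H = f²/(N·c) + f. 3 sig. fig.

Hyperfocal distance H = f²/(N·c) + f = 49²/(1.8 × 0.055) + 49 = 2401/0.099 + 49 ≈ 24301.5 mm ≈ 24.30 m.
Far limit Df = s·(H − f)/(H − s) = 3060 × (24301.5 − 49) / (24301.5 − 3060) = 3060 × 24252.5 / 21241.5 ≈ 3493.8 mm ≈ 3.49 m.

3.49 m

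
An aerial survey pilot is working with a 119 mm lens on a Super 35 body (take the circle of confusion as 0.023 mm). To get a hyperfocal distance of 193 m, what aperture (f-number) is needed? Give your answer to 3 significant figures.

Rearrange H = f²/(N·c) + f for N: N = f² / ((H − f)·c).
N = 119² / ((193000 − 119) × 0.023) = 14161 / 4436 ≈ 3.19.

f/3.19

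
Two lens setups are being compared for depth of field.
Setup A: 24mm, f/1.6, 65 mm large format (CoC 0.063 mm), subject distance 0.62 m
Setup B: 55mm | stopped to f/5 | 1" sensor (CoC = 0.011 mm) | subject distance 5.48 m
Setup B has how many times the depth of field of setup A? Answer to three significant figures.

8.35

Setup A: H = 24²/(1.6×0.063) + 24 ≈ 5738.3 mm; DoF = Df − Dn = 692.20 − 561.44 ≈ 130.76 mm.
Setup B: H = 55²/(5×0.011) + 55 ≈ 55055.0 mm; DoF = Df − Dn = 6079.7 − 4988.0 ≈ 1091.7 mm.
Ratio = 1091.7 / 130.76 ≈ 8.35.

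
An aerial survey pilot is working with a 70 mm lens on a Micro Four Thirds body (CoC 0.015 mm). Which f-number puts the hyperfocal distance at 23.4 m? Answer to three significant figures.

f/14

Rearrange H = f²/(N·c) + f for N: N = f² / ((H − f)·c).
N = 70² / ((23400 − 70) × 0.015) = 4900 / 349.9 ≈ 14.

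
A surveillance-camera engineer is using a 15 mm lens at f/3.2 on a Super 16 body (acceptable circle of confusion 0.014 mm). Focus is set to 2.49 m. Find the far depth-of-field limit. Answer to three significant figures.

4.91 m

Hyperfocal distance H = f²/(N·c) + f = 15²/(3.2 × 0.014) + 15 = 225/0.0448 + 15 ≈ 5037.3 mm ≈ 5.037 m.
Far limit Df = s·(H − f)/(H − s) = 2490 × (5037.3 − 15) / (5037.3 − 2490) = 2490 × 5022.3 / 2547.3 ≈ 4909.3 mm ≈ 4.91 m.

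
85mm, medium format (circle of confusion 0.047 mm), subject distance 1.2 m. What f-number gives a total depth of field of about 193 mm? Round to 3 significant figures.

Write h = H − f = f²/(N·c). The thin-lens limits are Dn = s·h/(h + (s−f)) and Df = s·h/(h − (s−f)), so DoF = Df − Dn = 2·s·(s−f)·h / (h² − (s−f)²).
That is a quadratic in h: DoF·h² − 2·s·(s−f)·h − DoF·(s−f)² = 0 ⇒ h = (s−f)·(s + √(s² + DoF²)) / DoF = 1115 × (1200 + √(1200² + 193²)) / 193 = 1115 × (1200 + 1215.42) / 193 ≈ 13954 mm.
Then N = f²/(c·h) = 85² / (0.047 × 13954) = 7225 / 655.86 ≈ 11.

f/11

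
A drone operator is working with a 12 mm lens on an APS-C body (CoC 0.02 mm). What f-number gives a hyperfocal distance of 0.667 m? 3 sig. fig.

f/11

Rearrange H = f²/(N·c) + f for N: N = f² / ((H − f)·c).
N = 12² / ((667 − 12) × 0.02) = 144 / 13.10 ≈ 11.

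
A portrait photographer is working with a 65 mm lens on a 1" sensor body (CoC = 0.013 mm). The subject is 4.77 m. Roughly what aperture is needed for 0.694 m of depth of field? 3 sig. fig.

Write h = H − f = f²/(N·c). The thin-lens limits are Dn = s·h/(h + (s−f)) and Df = s·h/(h − (s−f)), so DoF = Df − Dn = 2·s·(s−f)·h / (h² − (s−f)²).
That is a quadratic in h: DoF·h² − 2·s·(s−f)·h − DoF·(s−f)² = 0 ⇒ h = (s−f)·(s + √(s² + DoF²)) / DoF = 4705 × (4770 + √(4770² + 694²)) / 694 = 4705 × (4770 + 4820.22) / 694 ≈ 65017 mm.
Then N = f²/(c·h) = 65² / (0.013 × 65017) = 4225 / 845.22 ≈ 5.

f/5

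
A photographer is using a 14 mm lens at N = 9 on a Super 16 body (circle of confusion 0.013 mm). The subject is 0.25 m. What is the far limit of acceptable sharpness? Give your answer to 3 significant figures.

Hyperfocal distance H = f²/(N·c) + f = 14²/(9 × 0.013) + 14 = 196/0.117 + 14 ≈ 1689.2 mm ≈ 1.689 m.
Far limit Df = s·(H − f)/(H − s) = 250 × (1689.2 − 14) / (1689.2 − 250) = 250 × 1675.2 / 1439.2 ≈ 290.99 mm.

291 mm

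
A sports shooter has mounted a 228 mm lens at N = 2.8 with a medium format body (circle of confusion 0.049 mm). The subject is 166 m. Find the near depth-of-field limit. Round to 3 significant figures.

Hyperfocal distance H = f²/(N·c) + f = 228²/(2.8 × 0.049) + 228 = 51984/0.1372 + 228 ≈ 379120.1 mm ≈ 379.1 m.
Near limit Dn = s·(H − f)/(H + s − 2f) = 166000 × (379120.1 − 228) / (379120.1 + 166000 − 2 × 228) = 166000 × 378892.1 / 544664.1 ≈ 115477 mm ≈ 115 m.

115 m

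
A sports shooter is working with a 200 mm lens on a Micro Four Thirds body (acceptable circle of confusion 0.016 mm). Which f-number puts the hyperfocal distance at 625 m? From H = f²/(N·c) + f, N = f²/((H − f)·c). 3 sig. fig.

Rearrange H = f²/(N·c) + f for N: N = f² / ((H − f)·c).
N = 200² / ((625000 − 200) × 0.016) = 40000 / 9997 ≈ 4.

f/4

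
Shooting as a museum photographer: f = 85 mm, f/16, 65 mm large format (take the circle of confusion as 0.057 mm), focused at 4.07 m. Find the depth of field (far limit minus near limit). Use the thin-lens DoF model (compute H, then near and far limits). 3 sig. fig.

5.48 m

Hyperfocal distance H = f²/(N·c) + f = 85²/(16 × 0.057) + 85 = 7225/0.912 + 85 ≈ 8007.1 mm ≈ 8.007 m.
Near limit Dn = s·(H − f)/(H + s − 2f) = 4070 × (8007.1 − 85) / (8007.1 + 4070 − 2 × 85) = 4070 × 7922.1 / 11907.1 ≈ 2707.9 mm.
Far limit Df = s·(H − f)/(H − s) = 4070 × (8007.1 − 85) / (8007.1 − 4070) = 4070 × 7922.1 / 3937.1 ≈ 8189.5 mm.
Depth of field = Df − Dn = 8189.5 − 2707.9 ≈ 5481.6 mm ≈ 5.48 m.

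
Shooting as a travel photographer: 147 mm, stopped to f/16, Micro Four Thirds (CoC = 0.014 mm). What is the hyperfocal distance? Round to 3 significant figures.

Hyperfocal distance H = f²/(N·c) + f = 147²/(16 × 0.014) + 147 = 21609/0.224 + 147 ≈ 96615.8 mm ≈ 96.6 m.

96.6 m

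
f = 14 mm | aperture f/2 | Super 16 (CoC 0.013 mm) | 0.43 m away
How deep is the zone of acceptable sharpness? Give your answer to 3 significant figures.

47.6 mm

Hyperfocal distance H = f²/(N·c) + f = 14²/(2 × 0.013) + 14 = 196/0.026 + 14 ≈ 7552.5 mm ≈ 7.552 m.
Near limit Dn = s·(H − f)/(H + s − 2f) = 430 × (7552.5 − 14) / (7552.5 + 430 − 2 × 14) = 430 × 7538.5 / 7954.5 ≈ 407.512 mm.
Far limit Df = s·(H − f)/(H − s) = 430 × (7552.5 − 14) / (7552.5 − 430) = 430 × 7538.5 / 7122.5 ≈ 455.115 mm.
Depth of field = Df − Dn = 455.115 − 407.512 ≈ 47.603 mm.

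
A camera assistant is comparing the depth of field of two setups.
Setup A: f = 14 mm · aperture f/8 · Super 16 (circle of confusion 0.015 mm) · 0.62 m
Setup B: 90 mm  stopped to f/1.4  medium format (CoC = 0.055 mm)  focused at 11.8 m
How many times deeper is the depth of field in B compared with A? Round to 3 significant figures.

Setup A: H = 14²/(8×0.015) + 14 ≈ 1647.3 mm; DoF = Df − Dn = 985.72 − 452.22 ≈ 533.50 mm.
Setup B: H = 90²/(1.4×0.055) + 90 ≈ 105284.8 mm; DoF = Df − Dn = 13278.1 − 10618.0 ≈ 2660.1 mm.
Ratio = 2660.1 / 533.50 ≈ 4.99.

4.99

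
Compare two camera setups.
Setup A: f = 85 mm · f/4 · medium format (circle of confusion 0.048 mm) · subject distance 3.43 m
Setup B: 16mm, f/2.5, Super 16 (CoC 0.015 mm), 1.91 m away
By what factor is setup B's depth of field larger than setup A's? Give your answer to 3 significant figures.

Setup A: H = 85²/(4×0.048) + 85 ≈ 37715.2 mm; DoF = Df − Dn = 3764.64 − 3149.99 ≈ 614.65 mm.
Setup B: H = 16²/(2.5×0.015) + 16 ≈ 6842.7 mm; DoF = Df − Dn = 2643.4 − 1495.2 ≈ 1148.2 mm.
Ratio = 1148.2 / 614.65 ≈ 1.87.

1.87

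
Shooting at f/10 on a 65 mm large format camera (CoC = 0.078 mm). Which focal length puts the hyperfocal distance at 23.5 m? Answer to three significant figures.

From H = f²/(N·c) + f, with f ≪ H: f ≈ √(H·N·c) = √(23500 × 10 × 0.078) = √18330 ≈ 135.4 mm.
The +f correction barely moves this — solving exactly, f² + N·c·f − N·c·H = 0 ⇒ f = (−N·c + √((N·c)² + 4·N·c·H))/2 = (−0.78 + √73321)/2 ≈ 135.00 mm, so f ≈ 135 mm.

135 mm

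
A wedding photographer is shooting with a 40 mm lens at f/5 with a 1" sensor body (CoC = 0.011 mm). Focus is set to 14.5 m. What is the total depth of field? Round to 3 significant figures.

Hyperfocal distance H = f²/(N·c) + f = 40²/(5 × 0.011) + 40 = 1600/0.055 + 40 ≈ 29130.9 mm ≈ 29.13 m.
Near limit Dn = s·(H − f)/(H + s − 2f) = 14500 × (29130.9 − 40) / (29130.9 + 14500 − 2 × 40) = 14500 × 29090.9 / 43550.9 ≈ 9686 mm.
Far limit Df = s·(H − f)/(H − s) = 14500 × (29130.9 − 40) / (29130.9 − 14500) = 14500 × 29090.9 / 14630.9 ≈ 28831 mm.
Depth of field = Df − Dn = 28831 − 9686 ≈ 19145 mm ≈ 19.1 m.

19.1 m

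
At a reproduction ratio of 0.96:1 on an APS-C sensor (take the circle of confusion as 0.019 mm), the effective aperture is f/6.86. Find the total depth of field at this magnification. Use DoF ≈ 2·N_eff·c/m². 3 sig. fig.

0.283 mm

At magnification m, DoF ≈ 2·N_eff·c/m² = 2 × 6.86 × 0.019 / 0.96² = 0.2607 / 0.9216 ≈ 0.283 mm.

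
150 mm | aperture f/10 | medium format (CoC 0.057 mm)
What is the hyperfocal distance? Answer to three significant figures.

39.6 m

Hyperfocal distance H = f²/(N·c) + f = 150²/(10 × 0.057) + 150 = 22500/0.57 + 150 ≈ 39623.7 mm ≈ 39.6 m.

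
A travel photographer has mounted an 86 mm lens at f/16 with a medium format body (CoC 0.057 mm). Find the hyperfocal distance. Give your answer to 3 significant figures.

Hyperfocal distance H = f²/(N·c) + f = 86²/(16 × 0.057) + 86 = 7396/0.912 + 86 ≈ 8195.6 mm ≈ 8.20 m.

8.20 m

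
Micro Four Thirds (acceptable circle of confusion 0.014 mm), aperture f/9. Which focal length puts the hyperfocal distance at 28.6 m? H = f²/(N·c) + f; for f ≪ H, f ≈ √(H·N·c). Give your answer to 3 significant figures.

60.0 mm

From H = f²/(N·c) + f, with f ≪ H: f ≈ √(H·N·c) = √(28600 × 9 × 0.014) = √3603.6 ≈ 60.03 mm.
The +f correction barely moves this — solving exactly, f² + N·c·f − N·c·H = 0 ⇒ f = (−N·c + √((N·c)² + 4·N·c·H))/2 = (−0.126 + √14414)/2 ≈ 59.967 mm, so f ≈ 60.0 mm.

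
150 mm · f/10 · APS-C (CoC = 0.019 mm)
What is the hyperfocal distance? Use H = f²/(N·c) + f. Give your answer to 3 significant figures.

Hyperfocal distance H = f²/(N·c) + f = 150²/(10 × 0.019) + 150 = 22500/0.19 + 150 ≈ 118571.1 mm ≈ 119 m.

119 m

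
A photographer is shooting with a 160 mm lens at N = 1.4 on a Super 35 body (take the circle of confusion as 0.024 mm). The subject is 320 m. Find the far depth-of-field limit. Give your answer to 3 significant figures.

552 m

Hyperfocal distance H = f²/(N·c) + f = 160²/(1.4 × 0.024) + 160 = 25600/0.0336 + 160 ≈ 762064.8 mm ≈ 762.1 m.
Far limit Df = s·(H − f)/(H − s) = 320000 × (762064.8 − 160) / (762064.8 − 320000) = 320000 × 761904.8 / 442064.8 ≈ 551524 mm ≈ 552 m.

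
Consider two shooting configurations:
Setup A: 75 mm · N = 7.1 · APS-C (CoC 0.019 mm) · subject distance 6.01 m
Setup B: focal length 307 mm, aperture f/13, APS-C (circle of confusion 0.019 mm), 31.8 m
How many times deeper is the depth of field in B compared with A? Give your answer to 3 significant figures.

Setup A: H = 75²/(7.1×0.019) + 75 ≈ 41772.6 mm; DoF = Df − Dn = 7007.4 − 5261.2 ≈ 1746.2 mm.
Setup B: H = 307²/(13×0.019) + 307 ≈ 381881.9 mm; DoF = Df − Dn = 34660.7 − 29375.5 ≈ 5285.2 mm.
Ratio = 5285.2 / 1746.2 ≈ 3.03.

3.03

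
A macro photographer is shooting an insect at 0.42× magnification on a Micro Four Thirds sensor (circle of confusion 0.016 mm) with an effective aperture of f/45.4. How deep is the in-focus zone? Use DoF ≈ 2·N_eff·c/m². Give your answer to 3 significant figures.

8.24 mm

At magnification m, DoF ≈ 2·N_eff·c/m² = 2 × 45.4 × 0.016 / 0.42² = 1.453 / 0.1764 ≈ 8.24 mm.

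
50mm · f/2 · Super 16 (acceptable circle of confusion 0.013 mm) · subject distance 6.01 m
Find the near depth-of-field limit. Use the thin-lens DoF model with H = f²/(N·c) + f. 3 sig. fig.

5.66 m

Hyperfocal distance H = f²/(N·c) + f = 50²/(2 × 0.013) + 50 = 2500/0.026 + 50 ≈ 96203.8 mm ≈ 96.20 m.
Near limit Dn = s·(H − f)/(H + s − 2f) = 6010 × (96203.8 − 50) / (96203.8 + 6010 − 2 × 50) = 6010 × 96153.8 / 102113.8 ≈ 5659.2 mm ≈ 5.66 m.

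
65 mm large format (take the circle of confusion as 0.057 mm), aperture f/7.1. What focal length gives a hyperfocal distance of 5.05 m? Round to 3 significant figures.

From H = f²/(N·c) + f, with f ≪ H: f ≈ √(H·N·c) = √(5050 × 7.1 × 0.057) = √2043.7 ≈ 45.21 mm.
Exact: f² + N·c·f − N·c·H = 0 ⇒ f = (−N·c + √((N·c)² + 4·N·c·H))/2 = (−0.4047 + √8175.1)/2 ≈ 45.006 mm ≈ 45.0 mm.

45.0 mm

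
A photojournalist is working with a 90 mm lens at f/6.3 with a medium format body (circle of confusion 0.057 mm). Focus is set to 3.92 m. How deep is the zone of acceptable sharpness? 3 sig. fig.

1.37 m

Hyperfocal distance H = f²/(N·c) + f = 90²/(6.3 × 0.057) + 90 = 8100/0.3591 + 90 ≈ 22646.4 mm ≈ 22.65 m.
Near limit Dn = s·(H − f)/(H + s − 2f) = 3920 × (22646.4 − 90) / (22646.4 + 3920 − 2 × 90) = 3920 × 22556.4 / 26386.4 ≈ 3351.0 mm.
Far limit Df = s·(H − f)/(H − s) = 3920 × (22646.4 − 90) / (22646.4 − 3920) = 3920 × 22556.4 / 18726.4 ≈ 4721.7 mm.
Depth of field = Df − Dn = 4721.7 − 3351.0 ≈ 1370.7 mm ≈ 1.37 m.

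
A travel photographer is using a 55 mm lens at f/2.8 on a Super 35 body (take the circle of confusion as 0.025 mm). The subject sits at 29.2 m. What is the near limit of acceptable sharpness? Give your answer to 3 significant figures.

Hyperfocal distance H = f²/(N·c) + f = 55²/(2.8 × 0.025) + 55 = 3025/0.07 + 55 ≈ 43269.3 mm ≈ 43.27 m.
Near limit Dn = s·(H − f)/(H + s − 2f) = 29200 × (43269.3 − 55) / (43269.3 + 29200 − 2 × 55) = 29200 × 43214.3 / 72359.3 ≈ 17439 mm ≈ 17.4 m.

17.4 m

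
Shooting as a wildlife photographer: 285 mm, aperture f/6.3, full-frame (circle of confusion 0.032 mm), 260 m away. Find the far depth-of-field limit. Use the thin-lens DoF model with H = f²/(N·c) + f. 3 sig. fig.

Hyperfocal distance H = f²/(N·c) + f = 285²/(6.3 × 0.032) + 285 = 81225/0.2016 + 285 ≈ 403186.8 mm ≈ 403.2 m.
Far limit Df = s·(H − f)/(H − s) = 260000 × (403186.8 − 285) / (403186.8 − 260000) = 260000 × 402901.8 / 143186.8 ≈ 731593 mm ≈ 732 m.

732 m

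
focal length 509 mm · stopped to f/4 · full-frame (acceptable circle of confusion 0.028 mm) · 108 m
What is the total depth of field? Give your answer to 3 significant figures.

10.1 m

Hyperfocal distance H = f²/(N·c) + f = 509²/(4 × 0.028) + 509 = 259081/0.112 + 509 ≈ 2313732.2 mm ≈ 2314 m.
Near limit Dn = s·(H − f)/(H + s − 2f) = 108000 × (2313732.2 − 509) / (2313732.2 + 108000 − 2 × 509) = 108000 × 2313223.2 / 2420714.2 ≈ 103204 mm.
Far limit Df = s·(H − f)/(H − s) = 108000 × (2313732.2 − 509) / (2313732.2 − 108000) = 108000 × 2313223.2 / 2205732.2 ≈ 113263 mm.
Depth of field = Df − Dn = 113263 − 103204 ≈ 10059 mm ≈ 10.1 m.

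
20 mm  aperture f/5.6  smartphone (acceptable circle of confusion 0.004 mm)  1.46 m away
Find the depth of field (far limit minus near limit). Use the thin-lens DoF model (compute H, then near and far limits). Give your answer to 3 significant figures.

237 mm

Hyperfocal distance H = f²/(N·c) + f = 20²/(5.6 × 0.004) + 20 = 400/0.0224 + 20 ≈ 17877.1 mm ≈ 17.88 m.
Near limit Dn = s·(H − f)/(H + s − 2f) = 1460 × (17877.1 − 20) / (17877.1 + 1460 − 2 × 20) = 1460 × 17857.1 / 19297.1 ≈ 1351.05 mm.
Far limit Df = s·(H − f)/(H − s) = 1460 × (17877.1 − 20) / (17877.1 − 1460) = 1460 × 17857.1 / 16417.1 ≈ 1588.06 mm.
Depth of field = Df − Dn = 1588.06 − 1351.05 ≈ 237.01 mm.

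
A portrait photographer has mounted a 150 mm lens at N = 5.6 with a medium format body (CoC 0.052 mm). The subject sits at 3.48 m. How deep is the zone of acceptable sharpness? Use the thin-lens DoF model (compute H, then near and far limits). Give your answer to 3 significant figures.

Hyperfocal distance H = f²/(N·c) + f = 150²/(5.6 × 0.052) + 150 = 22500/0.2912 + 150 ≈ 77416.5 mm ≈ 77.42 m.
Near limit Dn = s·(H − f)/(H + s − 2f) = 3480 × (77416.5 − 150) / (77416.5 + 3480 − 2 × 150) = 3480 × 77266.5 / 80596.5 ≈ 3336.22 mm.
Far limit Df = s·(H − f)/(H − s) = 3480 × (77416.5 − 150) / (77416.5 − 3480) = 3480 × 77266.5 / 73936.5 ≈ 3636.73 mm.
Depth of field = Df − Dn = 3636.73 − 3336.22 ≈ 300.51 mm.

301 mm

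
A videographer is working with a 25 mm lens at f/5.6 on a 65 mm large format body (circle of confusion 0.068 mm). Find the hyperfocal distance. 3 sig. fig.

Hyperfocal distance H = f²/(N·c) + f = 25²/(5.6 × 0.068) + 25 = 625/0.3808 + 25 ≈ 1666.3 mm ≈ 1.67 m.

1.67 m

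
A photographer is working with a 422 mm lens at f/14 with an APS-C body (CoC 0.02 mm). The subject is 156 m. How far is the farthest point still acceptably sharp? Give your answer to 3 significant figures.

207 m

Hyperfocal distance H = f²/(N·c) + f = 422²/(14 × 0.02) + 422 = 178084/0.28 + 422 ≈ 636436.3 mm ≈ 636.4 m.
Far limit Df = s·(H − f)/(H − s) = 156000 × (636436.3 − 422) / (636436.3 − 156000) = 156000 × 636014.3 / 480436.3 ≈ 206517 mm ≈ 207 m.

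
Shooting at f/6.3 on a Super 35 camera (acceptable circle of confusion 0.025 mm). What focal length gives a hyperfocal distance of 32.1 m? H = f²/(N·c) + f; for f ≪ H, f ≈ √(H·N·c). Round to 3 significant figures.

From H = f²/(N·c) + f, with f ≪ H: f ≈ √(H·N·c) = √(32100 × 6.3 × 0.025) = √5055.8 ≈ 71.10 mm.
Exact: f² + N·c·f − N·c·H = 0 ⇒ f = (−N·c + √((N·c)² + 4·N·c·H))/2 = (−0.1575 + √20223)/2 ≈ 71.025 mm ≈ 71.0 mm.

71.0 mm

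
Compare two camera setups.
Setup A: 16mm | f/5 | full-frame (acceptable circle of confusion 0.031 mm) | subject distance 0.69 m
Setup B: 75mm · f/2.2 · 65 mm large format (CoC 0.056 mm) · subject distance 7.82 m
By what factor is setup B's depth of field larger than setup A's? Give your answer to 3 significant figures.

4.04

Setup A: H = 16²/(5×0.031) + 16 ≈ 1667.6 mm; DoF = Df − Dn = 1165.71 − 490.03 ≈ 675.68 mm.
Setup B: H = 75²/(2.2×0.056) + 75 ≈ 45732.5 mm; DoF = Df − Dn = 9417.5 − 6685.9 ≈ 2731.6 mm.
Ratio = 2731.6 / 675.68 ≈ 4.04.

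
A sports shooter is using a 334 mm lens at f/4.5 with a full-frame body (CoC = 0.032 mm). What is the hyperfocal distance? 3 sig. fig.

775 m

Hyperfocal distance H = f²/(N·c) + f = 334²/(4.5 × 0.032) + 334 = 111556/0.144 + 334 ≈ 775028.4 mm ≈ 775 m.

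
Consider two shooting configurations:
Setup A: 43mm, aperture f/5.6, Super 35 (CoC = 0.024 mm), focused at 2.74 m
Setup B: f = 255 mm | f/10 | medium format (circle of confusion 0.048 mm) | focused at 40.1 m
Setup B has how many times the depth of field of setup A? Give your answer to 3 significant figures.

23.1

Setup A: H = 43²/(5.6×0.024) + 43 ≈ 13800.4 mm; DoF = Df − Dn = 3408.1 − 2290.9 ≈ 1117.2 mm.
Setup B: H = 255²/(10×0.048) + 255 ≈ 135723.8 mm; DoF = Df − Dn = 56809 − 30986 ≈ 25823 mm.
Ratio = 25823 / 1117.2 ≈ 23.1.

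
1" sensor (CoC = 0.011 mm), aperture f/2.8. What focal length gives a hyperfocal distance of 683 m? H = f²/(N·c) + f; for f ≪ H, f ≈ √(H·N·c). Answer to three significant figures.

145 mm

From H = f²/(N·c) + f, with f ≪ H: f ≈ √(H·N·c) = √(683000 × 2.8 × 0.011) = √21036 ≈ 145.0 mm.
The +f correction barely moves this — solving exactly, f² + N·c·f − N·c·H = 0 ⇒ f = (−N·c + √((N·c)² + 4·N·c·H))/2 = (−0.0308 + √84146)/2 ≈ 145.02 mm, so f ≈ 145 mm.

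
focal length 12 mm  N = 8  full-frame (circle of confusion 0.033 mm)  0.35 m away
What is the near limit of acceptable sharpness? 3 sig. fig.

Hyperfocal distance H = f²/(N·c) + f = 12²/(8 × 0.033) + 12 = 144/0.264 + 12 ≈ 557.5 mm ≈ 0.557 m.
Near limit Dn = s·(H − f)/(H + s − 2f) = 350 × (557.5 − 12) / (557.5 + 350 − 2 × 12) = 350 × 545.5 / 883.5 ≈ 216.09 mm.

216 mm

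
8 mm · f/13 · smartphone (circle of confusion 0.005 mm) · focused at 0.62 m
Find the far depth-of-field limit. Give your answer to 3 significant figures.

1.64 m

Hyperfocal distance H = f²/(N·c) + f = 8²/(13 × 0.005) + 8 = 64/0.065 + 8 ≈ 992.6 mm ≈ 0.993 m.
Far limit Df = s·(H − f)/(H − s) = 620 × (992.6 − 8) / (992.6 − 620) = 620 × 984.6 / 372.6 ≈ 1638.3 mm ≈ 1.64 m.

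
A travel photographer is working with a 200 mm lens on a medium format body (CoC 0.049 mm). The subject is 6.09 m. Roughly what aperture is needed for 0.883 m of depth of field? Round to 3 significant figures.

Write h = H − f = f²/(N·c). The thin-lens limits are Dn = s·h/(h + (s−f)) and Df = s·h/(h − (s−f)), so DoF = Df − Dn = 2·s·(s−f)·h / (h² − (s−f)²).
That is a quadratic in h: DoF·h² − 2·s·(s−f)·h − DoF·(s−f)² = 0 ⇒ h = (s−f)·(s + √(s² + DoF²)) / DoF = 5890 × (6090 + √(6090² + 883²)) / 883 = 5890 × (6090 + 6153.68) / 883 ≈ 81671 mm.
Then N = f²/(c·h) = 200² / (0.049 × 81671) = 40000 / 4001.9 ≈ 10.

f/10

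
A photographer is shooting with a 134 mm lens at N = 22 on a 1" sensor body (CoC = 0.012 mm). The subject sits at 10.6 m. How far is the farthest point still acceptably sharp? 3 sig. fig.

Hyperfocal distance H = f²/(N·c) + f = 134²/(22 × 0.012) + 134 = 17956/0.264 + 134 ≈ 68149.2 mm ≈ 68.15 m.
Far limit Df = s·(H − f)/(H − s) = 10600 × (68149.2 − 134) / (68149.2 − 10600) = 10600 × 68015.2 / 57549.2 ≈ 12528 mm ≈ 12.5 m.

12.5 m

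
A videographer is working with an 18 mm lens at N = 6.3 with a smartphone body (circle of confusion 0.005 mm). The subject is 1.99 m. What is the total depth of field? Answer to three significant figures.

Hyperfocal distance H = f²/(N·c) + f = 18²/(6.3 × 0.005) + 18 = 324/0.0315 + 18 ≈ 10303.7 mm ≈ 10.30 m.
Near limit Dn = s·(H − f)/(H + s − 2f) = 1990 × (10303.7 − 18) / (10303.7 + 1990 − 2 × 18) = 1990 × 10285.7 / 12257.7 ≈ 1669.85 mm.
Far limit Df = s·(H − f)/(H − s) = 1990 × (10303.7 − 18) / (10303.7 − 1990) = 1990 × 10285.7 / 8313.7 ≈ 2462.02 mm.
Depth of field = Df − Dn = 2462.02 − 1669.85 ≈ 792.17 mm ≈ 0.792 m.

0.792 m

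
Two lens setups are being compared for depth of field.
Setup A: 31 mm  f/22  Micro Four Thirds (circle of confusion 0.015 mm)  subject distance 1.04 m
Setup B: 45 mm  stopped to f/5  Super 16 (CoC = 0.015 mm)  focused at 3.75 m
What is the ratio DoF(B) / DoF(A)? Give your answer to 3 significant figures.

1.28

Setup A: H = 31²/(22×0.015) + 31 ≈ 2943.1 mm; DoF = Df − Dn = 1591.39 − 772.38 ≈ 819.01 mm.
Setup B: H = 45²/(5×0.015) + 45 ≈ 27045.0 mm; DoF = Df − Dn = 4346.4 − 3297.5 ≈ 1048.9 mm.
Ratio = 1048.9 / 819.01 ≈ 1.28.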